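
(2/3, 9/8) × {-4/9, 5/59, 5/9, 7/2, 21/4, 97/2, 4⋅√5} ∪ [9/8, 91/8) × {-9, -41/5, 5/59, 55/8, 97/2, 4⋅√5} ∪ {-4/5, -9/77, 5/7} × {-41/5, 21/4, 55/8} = ({-4/5, -9/77, 5/7} × {-41/5, 21/4, 55/8}) ∪ ([9/8, 91/8) × {-9, -41/5, 5/59, 55/8, 97/2, 4⋅√5}) ∪ ((2/3, 9/8) × {-4/9, 5/59, 5/9, 7/2, 21/4, 97/2, 4⋅√5})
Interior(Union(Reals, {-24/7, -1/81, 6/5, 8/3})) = Reals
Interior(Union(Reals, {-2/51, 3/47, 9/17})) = Reals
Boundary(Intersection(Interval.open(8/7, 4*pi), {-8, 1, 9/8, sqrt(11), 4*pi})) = {sqrt(11)}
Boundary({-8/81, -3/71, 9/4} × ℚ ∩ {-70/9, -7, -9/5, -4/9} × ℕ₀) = ∅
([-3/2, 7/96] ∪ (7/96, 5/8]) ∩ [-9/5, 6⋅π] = [-3/2, 5/8]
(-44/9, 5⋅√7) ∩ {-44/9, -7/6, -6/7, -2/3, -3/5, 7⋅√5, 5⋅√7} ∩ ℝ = {-7/6, -6/7, -2/3, -3/5}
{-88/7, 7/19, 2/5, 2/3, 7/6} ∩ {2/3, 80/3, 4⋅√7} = {2/3}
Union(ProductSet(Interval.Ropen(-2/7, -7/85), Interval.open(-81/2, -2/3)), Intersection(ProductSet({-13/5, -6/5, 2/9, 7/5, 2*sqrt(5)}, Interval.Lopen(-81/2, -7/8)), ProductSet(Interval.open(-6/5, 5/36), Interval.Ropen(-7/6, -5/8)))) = ProductSet(Interval.Ropen(-2/7, -7/85), Interval.open(-81/2, -2/3))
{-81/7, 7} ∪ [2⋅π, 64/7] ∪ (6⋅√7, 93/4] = {-81/7} ∪ [2⋅π, 64/7] ∪ (6⋅√7, 93/4]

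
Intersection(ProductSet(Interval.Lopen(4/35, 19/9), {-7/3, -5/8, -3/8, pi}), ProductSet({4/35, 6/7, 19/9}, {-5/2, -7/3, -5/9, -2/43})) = ProductSet({6/7, 19/9}, {-7/3})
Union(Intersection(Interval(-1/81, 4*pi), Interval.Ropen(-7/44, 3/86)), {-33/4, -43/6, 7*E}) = Union({-33/4, -43/6, 7*E}, Interval.Ropen(-1/81, 3/86))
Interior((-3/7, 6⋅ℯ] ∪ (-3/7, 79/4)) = (-3/7, 79/4)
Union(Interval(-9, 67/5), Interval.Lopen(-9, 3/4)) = Interval(-9, 67/5)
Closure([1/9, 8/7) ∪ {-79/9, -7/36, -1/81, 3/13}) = {-79/9, -7/36, -1/81} ∪ [1/9, 8/7]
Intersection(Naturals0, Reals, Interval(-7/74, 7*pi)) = Range(0, 22, 1)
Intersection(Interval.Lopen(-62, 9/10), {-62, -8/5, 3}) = {-8/5}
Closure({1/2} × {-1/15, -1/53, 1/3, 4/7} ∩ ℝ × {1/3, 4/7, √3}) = {1/2} × {1/3, 4/7}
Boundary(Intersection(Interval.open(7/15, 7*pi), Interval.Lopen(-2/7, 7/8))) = {7/15, 7/8}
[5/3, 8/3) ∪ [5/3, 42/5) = [5/3, 42/5)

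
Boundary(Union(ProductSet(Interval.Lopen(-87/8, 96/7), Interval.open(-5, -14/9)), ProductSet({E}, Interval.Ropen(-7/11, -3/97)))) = Union(ProductSet({E}, Interval(-7/11, -3/97)), ProductSet({-87/8, 96/7}, Interval(-5, -14/9)), ProductSet(Interval(-87/8, 96/7), {-5, -14/9}))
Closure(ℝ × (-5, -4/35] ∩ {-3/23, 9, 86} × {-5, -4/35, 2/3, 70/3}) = {-3/23, 9, 86} × {-4/35}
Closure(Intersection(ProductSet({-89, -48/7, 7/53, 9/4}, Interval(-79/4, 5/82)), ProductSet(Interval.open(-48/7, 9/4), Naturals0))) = ProductSet({7/53}, Range(0, 1, 1))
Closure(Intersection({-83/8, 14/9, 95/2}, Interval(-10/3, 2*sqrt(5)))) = {14/9}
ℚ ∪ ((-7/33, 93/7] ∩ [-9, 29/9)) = ℚ ∪ [-7/33, 29/9]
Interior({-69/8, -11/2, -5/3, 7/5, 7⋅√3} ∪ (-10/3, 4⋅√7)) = (-10/3, 4⋅√7)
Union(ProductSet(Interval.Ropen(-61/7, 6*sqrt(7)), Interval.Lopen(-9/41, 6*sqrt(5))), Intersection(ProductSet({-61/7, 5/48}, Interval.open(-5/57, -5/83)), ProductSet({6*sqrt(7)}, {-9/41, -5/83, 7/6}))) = ProductSet(Interval.Ropen(-61/7, 6*sqrt(7)), Interval.Lopen(-9/41, 6*sqrt(5)))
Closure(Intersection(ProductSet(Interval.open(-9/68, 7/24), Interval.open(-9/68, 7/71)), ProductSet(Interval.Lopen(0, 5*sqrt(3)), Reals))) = Union(ProductSet({0, 7/24}, Interval(-9/68, 7/71)), ProductSet(Interval(0, 7/24), {-9/68, 7/71}), ProductSet(Interval.open(0, 7/24), Interval.open(-9/68, 7/71)))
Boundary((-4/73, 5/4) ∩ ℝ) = {-4/73, 5/4}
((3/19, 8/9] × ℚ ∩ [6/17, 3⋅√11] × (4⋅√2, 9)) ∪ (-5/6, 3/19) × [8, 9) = ((-5/6, 3/19) × [8, 9)) ∪ ([6/17, 8/9] × (ℚ ∩ (4⋅√2, 9)))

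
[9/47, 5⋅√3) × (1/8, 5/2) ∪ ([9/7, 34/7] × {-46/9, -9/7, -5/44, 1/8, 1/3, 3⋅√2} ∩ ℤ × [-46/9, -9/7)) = ({2, 3, 4} × {-46/9}) ∪ ([9/47, 5⋅√3) × (1/8, 5/2))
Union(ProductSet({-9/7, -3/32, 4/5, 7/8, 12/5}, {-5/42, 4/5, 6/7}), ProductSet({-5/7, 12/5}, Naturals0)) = Union(ProductSet({-5/7, 12/5}, Naturals0), ProductSet({-9/7, -3/32, 4/5, 7/8, 12/5}, {-5/42, 4/5, 6/7}))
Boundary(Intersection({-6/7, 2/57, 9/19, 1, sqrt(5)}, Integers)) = {1}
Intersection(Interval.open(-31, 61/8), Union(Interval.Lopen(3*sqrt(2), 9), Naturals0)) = Union(Interval.open(3*sqrt(2), 61/8), Range(0, 8, 1))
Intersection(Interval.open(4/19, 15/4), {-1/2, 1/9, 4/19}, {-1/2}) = EmptySet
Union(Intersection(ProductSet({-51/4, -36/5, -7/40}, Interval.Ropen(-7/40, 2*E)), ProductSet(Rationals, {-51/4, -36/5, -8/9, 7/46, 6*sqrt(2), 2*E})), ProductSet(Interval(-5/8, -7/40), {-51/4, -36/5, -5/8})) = Union(ProductSet({-51/4, -36/5, -7/40}, {7/46}), ProductSet(Interval(-5/8, -7/40), {-51/4, -36/5, -5/8}))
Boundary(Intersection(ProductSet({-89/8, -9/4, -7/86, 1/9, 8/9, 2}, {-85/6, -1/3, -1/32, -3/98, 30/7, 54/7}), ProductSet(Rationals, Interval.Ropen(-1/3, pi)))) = ProductSet({-89/8, -9/4, -7/86, 1/9, 8/9, 2}, {-1/3, -1/32, -3/98})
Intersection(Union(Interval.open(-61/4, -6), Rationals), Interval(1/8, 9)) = Intersection(Interval(1/8, 9), Rationals)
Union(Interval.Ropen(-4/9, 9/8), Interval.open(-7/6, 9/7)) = Interval.open(-7/6, 9/7)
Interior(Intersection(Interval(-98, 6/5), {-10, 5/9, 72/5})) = EmptySet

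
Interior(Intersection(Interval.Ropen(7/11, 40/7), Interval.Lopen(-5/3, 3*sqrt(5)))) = Interval.open(7/11, 40/7)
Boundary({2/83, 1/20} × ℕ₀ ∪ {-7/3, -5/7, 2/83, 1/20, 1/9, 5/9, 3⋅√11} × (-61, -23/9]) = ({2/83, 1/20} × ℕ₀) ∪ ({-7/3, -5/7, 2/83, 1/20, 1/9, 5/9, 3⋅√11} × [-61, -23/9])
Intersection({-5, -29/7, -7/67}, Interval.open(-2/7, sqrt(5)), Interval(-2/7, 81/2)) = {-7/67}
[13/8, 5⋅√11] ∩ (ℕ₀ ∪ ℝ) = [13/8, 5⋅√11]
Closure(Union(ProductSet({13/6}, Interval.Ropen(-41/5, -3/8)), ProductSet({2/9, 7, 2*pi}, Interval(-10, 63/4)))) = Union(ProductSet({13/6}, Interval(-41/5, -3/8)), ProductSet({2/9, 7, 2*pi}, Interval(-10, 63/4)))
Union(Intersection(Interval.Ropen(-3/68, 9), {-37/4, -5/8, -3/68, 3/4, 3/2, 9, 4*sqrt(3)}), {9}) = {-3/68, 3/4, 3/2, 9, 4*sqrt(3)}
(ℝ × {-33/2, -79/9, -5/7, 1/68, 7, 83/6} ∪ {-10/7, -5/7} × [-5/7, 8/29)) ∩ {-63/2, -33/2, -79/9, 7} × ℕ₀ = {-63/2, -33/2, -79/9, 7} × {7}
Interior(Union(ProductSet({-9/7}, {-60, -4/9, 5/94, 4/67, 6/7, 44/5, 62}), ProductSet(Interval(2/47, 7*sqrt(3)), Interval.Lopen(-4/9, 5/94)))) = ProductSet(Interval.open(2/47, 7*sqrt(3)), Interval.open(-4/9, 5/94))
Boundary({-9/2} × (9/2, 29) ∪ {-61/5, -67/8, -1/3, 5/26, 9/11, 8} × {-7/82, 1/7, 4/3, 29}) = ({-9/2} × [9/2, 29]) ∪ ({-61/5, -67/8, -1/3, 5/26, 9/11, 8} × {-7/82, 1/7, 4/3, 29})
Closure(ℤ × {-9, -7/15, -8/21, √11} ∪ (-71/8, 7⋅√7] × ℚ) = (ℤ × {-9, -7/15, -8/21, √11}) ∪ ([-71/8, 7⋅√7] × ℝ)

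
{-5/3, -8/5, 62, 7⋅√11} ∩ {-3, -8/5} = {-8/5}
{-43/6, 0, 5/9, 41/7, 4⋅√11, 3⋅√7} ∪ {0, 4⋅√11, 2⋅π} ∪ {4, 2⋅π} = {-43/6, 0, 5/9, 4, 41/7, 4⋅√11, 3⋅√7, 2⋅π}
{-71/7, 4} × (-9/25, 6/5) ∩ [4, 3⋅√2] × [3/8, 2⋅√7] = {4} × [3/8, 6/5)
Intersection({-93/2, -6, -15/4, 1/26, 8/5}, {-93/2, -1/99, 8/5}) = {-93/2, 8/5}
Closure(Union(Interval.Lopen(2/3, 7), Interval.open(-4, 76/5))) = Interval(-4, 76/5)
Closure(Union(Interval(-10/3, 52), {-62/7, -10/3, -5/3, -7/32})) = Union({-62/7}, Interval(-10/3, 52))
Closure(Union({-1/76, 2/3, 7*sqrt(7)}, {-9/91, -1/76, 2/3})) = {-9/91, -1/76, 2/3, 7*sqrt(7)}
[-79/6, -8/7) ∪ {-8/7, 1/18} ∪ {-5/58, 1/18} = [-79/6, -8/7] ∪ {-5/58, 1/18}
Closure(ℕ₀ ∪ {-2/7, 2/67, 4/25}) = {-2/7, 2/67, 4/25} ∪ ℕ₀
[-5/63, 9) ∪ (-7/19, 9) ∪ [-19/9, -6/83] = [-19/9, 9)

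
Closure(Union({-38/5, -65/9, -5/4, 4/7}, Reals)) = Reals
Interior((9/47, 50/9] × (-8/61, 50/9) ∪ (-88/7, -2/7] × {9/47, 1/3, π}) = (9/47, 50/9) × (-8/61, 50/9)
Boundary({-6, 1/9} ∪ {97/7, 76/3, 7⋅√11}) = {-6, 1/9, 97/7, 76/3, 7⋅√11}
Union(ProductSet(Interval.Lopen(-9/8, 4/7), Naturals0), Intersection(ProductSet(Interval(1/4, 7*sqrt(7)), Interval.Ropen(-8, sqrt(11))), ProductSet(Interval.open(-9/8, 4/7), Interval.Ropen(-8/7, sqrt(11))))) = Union(ProductSet(Interval.Lopen(-9/8, 4/7), Naturals0), ProductSet(Interval.Ropen(1/4, 4/7), Interval.Ropen(-8/7, sqrt(11))))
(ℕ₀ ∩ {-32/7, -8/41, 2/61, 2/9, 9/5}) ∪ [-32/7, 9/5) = [-32/7, 9/5)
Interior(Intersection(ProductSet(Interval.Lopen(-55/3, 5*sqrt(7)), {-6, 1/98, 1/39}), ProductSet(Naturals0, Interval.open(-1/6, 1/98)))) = EmptySet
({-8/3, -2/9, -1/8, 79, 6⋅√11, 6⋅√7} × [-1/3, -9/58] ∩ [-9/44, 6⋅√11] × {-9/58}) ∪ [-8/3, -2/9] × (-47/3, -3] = ([-8/3, -2/9] × (-47/3, -3]) ∪ ({-1/8, 6⋅√11, 6⋅√7} × {-9/58})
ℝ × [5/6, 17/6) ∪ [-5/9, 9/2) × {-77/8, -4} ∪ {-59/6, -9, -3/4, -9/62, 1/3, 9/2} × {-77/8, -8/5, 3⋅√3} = (ℝ × [5/6, 17/6)) ∪ ([-5/9, 9/2) × {-77/8, -4}) ∪ ({-59/6, -9, -3/4, -9/62, 1/3, 9/2} × {-77/8, -8/5, 3⋅√3})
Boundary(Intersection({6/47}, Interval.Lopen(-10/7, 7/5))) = {6/47}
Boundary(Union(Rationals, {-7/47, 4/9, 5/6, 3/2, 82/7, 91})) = Reals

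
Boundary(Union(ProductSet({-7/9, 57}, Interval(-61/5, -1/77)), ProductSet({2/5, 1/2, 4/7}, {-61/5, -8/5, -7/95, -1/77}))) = Union(ProductSet({-7/9, 57}, Interval(-61/5, -1/77)), ProductSet({2/5, 1/2, 4/7}, {-61/5, -8/5, -7/95, -1/77}))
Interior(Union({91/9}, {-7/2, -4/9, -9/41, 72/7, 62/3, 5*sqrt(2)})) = EmptySet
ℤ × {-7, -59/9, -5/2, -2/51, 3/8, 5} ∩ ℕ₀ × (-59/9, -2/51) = ℕ₀ × {-5/2}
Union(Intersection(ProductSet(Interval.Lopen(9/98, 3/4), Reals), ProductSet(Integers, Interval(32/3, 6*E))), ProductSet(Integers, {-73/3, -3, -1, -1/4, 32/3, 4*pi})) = ProductSet(Integers, {-73/3, -3, -1, -1/4, 32/3, 4*pi})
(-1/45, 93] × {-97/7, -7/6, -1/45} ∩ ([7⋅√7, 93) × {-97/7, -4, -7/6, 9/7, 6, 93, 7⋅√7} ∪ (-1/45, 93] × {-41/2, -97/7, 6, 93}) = ((-1/45, 93] × {-97/7}) ∪ ([7⋅√7, 93) × {-97/7, -7/6})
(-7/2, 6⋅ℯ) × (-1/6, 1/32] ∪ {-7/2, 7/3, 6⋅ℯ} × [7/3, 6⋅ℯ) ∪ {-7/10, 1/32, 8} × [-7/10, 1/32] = ({-7/10, 1/32, 8} × [-7/10, 1/32]) ∪ ((-7/2, 6⋅ℯ) × (-1/6, 1/32]) ∪ ({-7/2, 7/3, 6⋅ℯ} × [7/3, 6⋅ℯ))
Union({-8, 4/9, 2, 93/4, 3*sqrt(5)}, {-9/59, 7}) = {-8, -9/59, 4/9, 2, 7, 93/4, 3*sqrt(5)}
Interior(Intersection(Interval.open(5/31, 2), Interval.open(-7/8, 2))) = Interval.open(5/31, 2)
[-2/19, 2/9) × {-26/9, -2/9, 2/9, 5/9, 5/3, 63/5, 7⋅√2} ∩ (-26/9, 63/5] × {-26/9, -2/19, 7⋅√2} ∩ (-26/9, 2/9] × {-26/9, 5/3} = [-2/19, 2/9) × {-26/9}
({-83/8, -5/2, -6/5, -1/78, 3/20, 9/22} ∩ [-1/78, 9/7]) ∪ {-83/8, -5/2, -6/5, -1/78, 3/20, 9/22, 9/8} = {-83/8, -5/2, -6/5, -1/78, 3/20, 9/22, 9/8}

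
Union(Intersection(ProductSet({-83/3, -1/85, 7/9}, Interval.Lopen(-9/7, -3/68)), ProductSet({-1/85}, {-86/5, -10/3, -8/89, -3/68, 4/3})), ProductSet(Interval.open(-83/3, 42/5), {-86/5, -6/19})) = Union(ProductSet({-1/85}, {-8/89, -3/68}), ProductSet(Interval.open(-83/3, 42/5), {-86/5, -6/19}))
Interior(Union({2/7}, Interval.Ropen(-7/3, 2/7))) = Interval.open(-7/3, 2/7)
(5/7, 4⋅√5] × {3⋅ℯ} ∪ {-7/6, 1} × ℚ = ({-7/6, 1} × ℚ) ∪ ((5/7, 4⋅√5] × {3⋅ℯ})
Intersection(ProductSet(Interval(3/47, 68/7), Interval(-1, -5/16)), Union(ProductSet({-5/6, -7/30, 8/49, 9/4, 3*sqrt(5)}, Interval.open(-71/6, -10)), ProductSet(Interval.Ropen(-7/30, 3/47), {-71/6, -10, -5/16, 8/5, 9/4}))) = EmptySet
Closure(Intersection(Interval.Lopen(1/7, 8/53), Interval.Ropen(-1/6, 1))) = Interval(1/7, 8/53)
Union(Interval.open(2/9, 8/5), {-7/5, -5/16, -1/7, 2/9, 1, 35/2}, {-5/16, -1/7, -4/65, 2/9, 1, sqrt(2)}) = Union({-7/5, -5/16, -1/7, -4/65, 35/2}, Interval.Ropen(2/9, 8/5))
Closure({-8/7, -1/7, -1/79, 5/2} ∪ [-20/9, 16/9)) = [-20/9, 16/9] ∪ {5/2}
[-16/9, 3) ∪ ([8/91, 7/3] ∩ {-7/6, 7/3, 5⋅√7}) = [-16/9, 3)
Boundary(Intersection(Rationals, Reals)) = Reals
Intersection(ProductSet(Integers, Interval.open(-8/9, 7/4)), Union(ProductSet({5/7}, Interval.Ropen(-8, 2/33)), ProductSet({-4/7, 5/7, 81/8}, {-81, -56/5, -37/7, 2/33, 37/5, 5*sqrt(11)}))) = EmptySet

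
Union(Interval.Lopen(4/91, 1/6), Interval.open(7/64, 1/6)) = Interval.Lopen(4/91, 1/6)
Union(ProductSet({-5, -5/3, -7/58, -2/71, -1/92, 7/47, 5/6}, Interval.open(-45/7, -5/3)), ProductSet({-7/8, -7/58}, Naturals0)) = Union(ProductSet({-7/8, -7/58}, Naturals0), ProductSet({-5, -5/3, -7/58, -2/71, -1/92, 7/47, 5/6}, Interval.open(-45/7, -5/3)))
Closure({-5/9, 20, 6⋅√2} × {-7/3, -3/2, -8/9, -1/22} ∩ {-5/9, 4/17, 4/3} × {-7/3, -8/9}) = {-5/9} × {-7/3, -8/9}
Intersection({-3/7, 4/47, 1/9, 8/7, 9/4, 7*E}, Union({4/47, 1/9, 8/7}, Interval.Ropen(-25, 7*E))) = {-3/7, 4/47, 1/9, 8/7, 9/4}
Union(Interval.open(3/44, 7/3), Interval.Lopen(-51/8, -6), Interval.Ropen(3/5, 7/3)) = Union(Interval.Lopen(-51/8, -6), Interval.open(3/44, 7/3))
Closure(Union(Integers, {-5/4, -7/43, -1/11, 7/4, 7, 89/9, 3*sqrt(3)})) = Union({-5/4, -7/43, -1/11, 7/4, 89/9, 3*sqrt(3)}, Integers)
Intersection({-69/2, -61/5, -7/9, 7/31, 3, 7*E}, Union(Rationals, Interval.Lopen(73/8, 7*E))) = {-69/2, -61/5, -7/9, 7/31, 3, 7*E}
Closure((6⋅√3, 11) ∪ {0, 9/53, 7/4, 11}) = {0, 9/53, 7/4} ∪ [6⋅√3, 11]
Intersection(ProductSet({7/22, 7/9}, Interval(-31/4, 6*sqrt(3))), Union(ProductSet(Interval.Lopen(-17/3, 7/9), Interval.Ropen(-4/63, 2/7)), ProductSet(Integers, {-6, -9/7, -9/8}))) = ProductSet({7/22, 7/9}, Interval.Ropen(-4/63, 2/7))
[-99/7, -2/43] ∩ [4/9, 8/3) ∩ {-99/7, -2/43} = ∅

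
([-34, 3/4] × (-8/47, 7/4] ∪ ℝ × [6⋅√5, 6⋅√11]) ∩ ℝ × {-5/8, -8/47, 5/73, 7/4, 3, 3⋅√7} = [-34, 3/4] × {5/73, 7/4}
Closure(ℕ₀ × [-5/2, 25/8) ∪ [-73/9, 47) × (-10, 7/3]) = (ℕ₀ × [-5/2, 25/8]) ∪ ({-73/9, 47} × [-10, 7/3]) ∪ ([-73/9, 47] × {-10, 7/3}) ∪ ([-73/9, 47) × (-10, 7/3])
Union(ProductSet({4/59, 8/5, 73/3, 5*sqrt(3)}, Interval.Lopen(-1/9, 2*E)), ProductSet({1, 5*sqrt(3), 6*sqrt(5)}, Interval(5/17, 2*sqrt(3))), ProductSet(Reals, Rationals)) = Union(ProductSet({1, 5*sqrt(3), 6*sqrt(5)}, Interval(5/17, 2*sqrt(3))), ProductSet({4/59, 8/5, 73/3, 5*sqrt(3)}, Interval.Lopen(-1/9, 2*E)), ProductSet(Reals, Rationals))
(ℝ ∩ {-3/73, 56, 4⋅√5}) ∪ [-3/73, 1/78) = [-3/73, 1/78) ∪ {56, 4⋅√5}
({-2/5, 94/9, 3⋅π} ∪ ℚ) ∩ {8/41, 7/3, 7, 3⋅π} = {8/41, 7/3, 7, 3⋅π}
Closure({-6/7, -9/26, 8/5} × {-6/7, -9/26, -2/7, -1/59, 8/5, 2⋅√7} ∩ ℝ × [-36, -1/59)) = {-6/7, -9/26, 8/5} × {-6/7, -9/26, -2/7}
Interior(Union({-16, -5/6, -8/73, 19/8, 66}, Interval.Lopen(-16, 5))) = Interval.open(-16, 5)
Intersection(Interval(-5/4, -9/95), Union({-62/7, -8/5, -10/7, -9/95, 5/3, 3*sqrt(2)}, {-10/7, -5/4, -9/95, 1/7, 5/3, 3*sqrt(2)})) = {-5/4, -9/95}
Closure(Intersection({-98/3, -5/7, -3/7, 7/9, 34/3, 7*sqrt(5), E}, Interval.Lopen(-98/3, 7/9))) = {-5/7, -3/7, 7/9}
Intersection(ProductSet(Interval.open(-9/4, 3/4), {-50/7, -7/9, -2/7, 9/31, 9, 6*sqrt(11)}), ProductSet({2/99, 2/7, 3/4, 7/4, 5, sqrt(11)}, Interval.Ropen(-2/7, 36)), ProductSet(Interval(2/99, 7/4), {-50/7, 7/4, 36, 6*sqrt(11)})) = ProductSet({2/99, 2/7}, {6*sqrt(11)})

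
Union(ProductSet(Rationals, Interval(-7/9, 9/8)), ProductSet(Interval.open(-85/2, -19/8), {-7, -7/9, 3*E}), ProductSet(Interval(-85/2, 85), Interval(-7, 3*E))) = Union(ProductSet(Interval(-85/2, 85), Interval(-7, 3*E)), ProductSet(Rationals, Interval(-7/9, 9/8)))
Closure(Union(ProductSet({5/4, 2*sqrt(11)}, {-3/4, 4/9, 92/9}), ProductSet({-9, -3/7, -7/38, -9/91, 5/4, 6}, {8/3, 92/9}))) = Union(ProductSet({5/4, 2*sqrt(11)}, {-3/4, 4/9, 92/9}), ProductSet({-9, -3/7, -7/38, -9/91, 5/4, 6}, {8/3, 92/9}))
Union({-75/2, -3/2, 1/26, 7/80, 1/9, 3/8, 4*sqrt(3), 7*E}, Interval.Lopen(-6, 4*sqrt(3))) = Union({-75/2, 7*E}, Interval.Lopen(-6, 4*sqrt(3)))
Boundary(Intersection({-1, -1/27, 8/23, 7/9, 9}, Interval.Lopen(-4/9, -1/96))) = {-1/27}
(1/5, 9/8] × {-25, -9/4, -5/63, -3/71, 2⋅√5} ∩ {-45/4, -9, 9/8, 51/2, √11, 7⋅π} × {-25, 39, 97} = {9/8} × {-25}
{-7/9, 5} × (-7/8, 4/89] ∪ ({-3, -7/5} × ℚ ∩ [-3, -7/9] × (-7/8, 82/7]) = ({-7/9, 5} × (-7/8, 4/89]) ∪ ({-3, -7/5} × (ℚ ∩ (-7/8, 82/7]))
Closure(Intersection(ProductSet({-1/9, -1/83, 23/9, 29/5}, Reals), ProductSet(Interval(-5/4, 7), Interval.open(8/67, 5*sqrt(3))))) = ProductSet({-1/9, -1/83, 23/9, 29/5}, Interval(8/67, 5*sqrt(3)))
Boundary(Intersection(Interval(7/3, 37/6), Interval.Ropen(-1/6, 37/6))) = {7/3, 37/6}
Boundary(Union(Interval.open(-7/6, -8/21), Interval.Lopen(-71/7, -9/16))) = {-71/7, -8/21}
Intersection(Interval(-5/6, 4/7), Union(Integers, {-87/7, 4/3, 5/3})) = Range(0, 1, 1)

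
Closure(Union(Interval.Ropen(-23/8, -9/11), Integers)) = Union(Integers, Interval(-23/8, -9/11))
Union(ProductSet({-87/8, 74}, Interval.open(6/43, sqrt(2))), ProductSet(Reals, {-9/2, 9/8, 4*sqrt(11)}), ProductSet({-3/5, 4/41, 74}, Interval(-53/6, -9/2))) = Union(ProductSet({-87/8, 74}, Interval.open(6/43, sqrt(2))), ProductSet({-3/5, 4/41, 74}, Interval(-53/6, -9/2)), ProductSet(Reals, {-9/2, 9/8, 4*sqrt(11)}))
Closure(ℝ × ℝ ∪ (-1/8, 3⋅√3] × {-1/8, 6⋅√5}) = ℝ × ℝ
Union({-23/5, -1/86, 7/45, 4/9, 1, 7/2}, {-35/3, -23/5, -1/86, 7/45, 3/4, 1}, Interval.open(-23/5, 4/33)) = Union({-35/3, 7/45, 4/9, 3/4, 1, 7/2}, Interval.Ropen(-23/5, 4/33))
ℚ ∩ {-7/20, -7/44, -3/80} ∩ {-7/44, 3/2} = {-7/44}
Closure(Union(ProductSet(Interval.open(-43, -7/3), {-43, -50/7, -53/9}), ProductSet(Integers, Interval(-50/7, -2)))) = Union(ProductSet(Integers, Interval(-50/7, -2)), ProductSet(Interval(-43, -7/3), {-43, -50/7, -53/9}))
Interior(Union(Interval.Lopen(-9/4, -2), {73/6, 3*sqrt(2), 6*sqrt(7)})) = Interval.open(-9/4, -2)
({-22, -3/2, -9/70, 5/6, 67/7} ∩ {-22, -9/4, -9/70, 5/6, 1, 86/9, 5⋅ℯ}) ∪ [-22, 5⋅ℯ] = [-22, 5⋅ℯ]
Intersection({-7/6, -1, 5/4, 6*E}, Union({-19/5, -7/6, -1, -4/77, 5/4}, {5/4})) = {-7/6, -1, 5/4}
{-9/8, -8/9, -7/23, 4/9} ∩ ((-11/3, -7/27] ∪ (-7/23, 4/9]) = {-9/8, -8/9, -7/23, 4/9}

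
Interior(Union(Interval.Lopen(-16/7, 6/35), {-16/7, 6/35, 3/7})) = Interval.open(-16/7, 6/35)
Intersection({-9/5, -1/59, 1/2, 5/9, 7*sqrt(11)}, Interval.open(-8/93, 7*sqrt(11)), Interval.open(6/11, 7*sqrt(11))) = {5/9}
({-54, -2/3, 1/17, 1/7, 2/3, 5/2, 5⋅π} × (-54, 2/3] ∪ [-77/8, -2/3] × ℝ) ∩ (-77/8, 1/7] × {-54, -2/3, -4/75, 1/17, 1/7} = ({-2/3, 1/17, 1/7} × {-2/3, -4/75, 1/17, 1/7}) ∪ ((-77/8, -2/3] × {-54, -2/3, -4/75, 1/17, 1/7})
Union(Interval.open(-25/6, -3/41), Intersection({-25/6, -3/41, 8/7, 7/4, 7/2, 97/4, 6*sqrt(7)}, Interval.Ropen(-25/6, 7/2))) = Union({8/7, 7/4}, Interval(-25/6, -3/41))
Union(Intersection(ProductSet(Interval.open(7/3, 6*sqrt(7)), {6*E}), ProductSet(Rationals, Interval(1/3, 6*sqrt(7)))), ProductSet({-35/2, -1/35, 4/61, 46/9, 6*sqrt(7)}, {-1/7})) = ProductSet({-35/2, -1/35, 4/61, 46/9, 6*sqrt(7)}, {-1/7})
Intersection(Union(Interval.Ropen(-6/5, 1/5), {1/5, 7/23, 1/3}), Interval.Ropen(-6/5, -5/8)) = Interval.Ropen(-6/5, -5/8)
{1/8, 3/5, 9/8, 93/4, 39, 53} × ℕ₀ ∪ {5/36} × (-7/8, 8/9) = ({5/36} × (-7/8, 8/9)) ∪ ({1/8, 3/5, 9/8, 93/4, 39, 53} × ℕ₀)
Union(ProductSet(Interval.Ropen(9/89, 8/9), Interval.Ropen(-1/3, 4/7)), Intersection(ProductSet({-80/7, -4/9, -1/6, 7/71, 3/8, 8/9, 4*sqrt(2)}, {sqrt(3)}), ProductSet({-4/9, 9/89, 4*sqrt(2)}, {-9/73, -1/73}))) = ProductSet(Interval.Ropen(9/89, 8/9), Interval.Ropen(-1/3, 4/7))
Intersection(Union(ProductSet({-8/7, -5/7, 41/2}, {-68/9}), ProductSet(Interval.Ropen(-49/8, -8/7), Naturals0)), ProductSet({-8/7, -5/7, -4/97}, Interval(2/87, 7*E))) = EmptySet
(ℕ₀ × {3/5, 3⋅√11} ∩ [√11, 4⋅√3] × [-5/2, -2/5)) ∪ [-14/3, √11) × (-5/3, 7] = [-14/3, √11) × (-5/3, 7]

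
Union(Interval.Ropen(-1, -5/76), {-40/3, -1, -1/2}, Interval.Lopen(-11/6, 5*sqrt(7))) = Union({-40/3}, Interval.Lopen(-11/6, 5*sqrt(7)))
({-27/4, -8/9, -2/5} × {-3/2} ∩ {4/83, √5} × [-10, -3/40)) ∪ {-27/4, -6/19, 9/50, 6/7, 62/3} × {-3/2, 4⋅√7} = {-27/4, -6/19, 9/50, 6/7, 62/3} × {-3/2, 4⋅√7}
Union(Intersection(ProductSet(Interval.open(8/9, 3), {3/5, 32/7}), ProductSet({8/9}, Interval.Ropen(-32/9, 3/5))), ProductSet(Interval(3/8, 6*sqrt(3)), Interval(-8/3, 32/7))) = ProductSet(Interval(3/8, 6*sqrt(3)), Interval(-8/3, 32/7))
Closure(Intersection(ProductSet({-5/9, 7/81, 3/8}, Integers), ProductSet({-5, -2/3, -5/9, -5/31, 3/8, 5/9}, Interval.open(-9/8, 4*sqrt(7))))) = ProductSet({-5/9, 3/8}, Range(-1, 11, 1))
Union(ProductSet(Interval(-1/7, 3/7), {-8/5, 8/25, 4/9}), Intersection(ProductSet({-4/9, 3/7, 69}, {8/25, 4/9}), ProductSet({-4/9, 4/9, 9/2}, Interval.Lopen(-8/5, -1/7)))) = ProductSet(Interval(-1/7, 3/7), {-8/5, 8/25, 4/9})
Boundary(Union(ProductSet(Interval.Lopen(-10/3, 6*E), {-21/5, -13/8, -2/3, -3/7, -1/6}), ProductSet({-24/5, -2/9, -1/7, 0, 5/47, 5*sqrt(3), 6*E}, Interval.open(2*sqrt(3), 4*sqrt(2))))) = Union(ProductSet({-24/5, -2/9, -1/7, 0, 5/47, 5*sqrt(3), 6*E}, Interval(2*sqrt(3), 4*sqrt(2))), ProductSet(Interval(-10/3, 6*E), {-21/5, -13/8, -2/3, -3/7, -1/6}))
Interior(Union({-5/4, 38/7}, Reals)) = Reals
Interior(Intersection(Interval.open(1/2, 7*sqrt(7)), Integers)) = EmptySet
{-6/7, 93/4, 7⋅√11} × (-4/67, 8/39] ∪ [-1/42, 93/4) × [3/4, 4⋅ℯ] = ([-1/42, 93/4) × [3/4, 4⋅ℯ]) ∪ ({-6/7, 93/4, 7⋅√11} × (-4/67, 8/39])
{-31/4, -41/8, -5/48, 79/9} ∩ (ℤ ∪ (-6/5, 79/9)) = {-5/48}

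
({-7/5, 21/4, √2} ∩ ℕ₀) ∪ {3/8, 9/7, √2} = {3/8, 9/7, √2}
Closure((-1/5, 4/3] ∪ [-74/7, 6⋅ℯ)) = [-74/7, 6⋅ℯ]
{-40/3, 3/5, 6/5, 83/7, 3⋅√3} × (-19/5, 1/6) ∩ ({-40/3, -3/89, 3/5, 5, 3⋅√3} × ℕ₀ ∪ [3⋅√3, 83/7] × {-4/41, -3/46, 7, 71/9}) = ({83/7, 3⋅√3} × {-4/41, -3/46}) ∪ ({-40/3, 3/5, 3⋅√3} × {0})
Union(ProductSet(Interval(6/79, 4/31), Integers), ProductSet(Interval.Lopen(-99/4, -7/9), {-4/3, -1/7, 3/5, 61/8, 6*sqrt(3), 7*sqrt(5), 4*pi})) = Union(ProductSet(Interval.Lopen(-99/4, -7/9), {-4/3, -1/7, 3/5, 61/8, 6*sqrt(3), 7*sqrt(5), 4*pi}), ProductSet(Interval(6/79, 4/31), Integers))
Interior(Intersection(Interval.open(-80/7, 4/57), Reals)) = Interval.open(-80/7, 4/57)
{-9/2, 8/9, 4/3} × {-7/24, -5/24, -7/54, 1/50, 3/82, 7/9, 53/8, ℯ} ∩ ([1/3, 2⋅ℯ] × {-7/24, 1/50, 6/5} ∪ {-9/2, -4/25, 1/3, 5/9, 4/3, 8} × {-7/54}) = ({-9/2, 4/3} × {-7/54}) ∪ ({8/9, 4/3} × {-7/24, 1/50})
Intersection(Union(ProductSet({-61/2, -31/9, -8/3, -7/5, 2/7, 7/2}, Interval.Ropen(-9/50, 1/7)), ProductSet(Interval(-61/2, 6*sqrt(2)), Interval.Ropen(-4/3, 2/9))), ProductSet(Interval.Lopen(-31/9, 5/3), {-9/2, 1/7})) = ProductSet(Interval.Lopen(-31/9, 5/3), {1/7})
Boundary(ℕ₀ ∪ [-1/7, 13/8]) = {-1/7, 13/8} ∪ (ℕ₀ \ (-1/7, 13/8))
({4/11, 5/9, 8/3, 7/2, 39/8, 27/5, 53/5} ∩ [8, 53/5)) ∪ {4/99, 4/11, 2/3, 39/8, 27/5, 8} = {4/99, 4/11, 2/3, 39/8, 27/5, 8}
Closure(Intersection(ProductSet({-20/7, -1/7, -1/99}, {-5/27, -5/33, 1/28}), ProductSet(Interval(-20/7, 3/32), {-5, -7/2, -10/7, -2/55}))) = EmptySet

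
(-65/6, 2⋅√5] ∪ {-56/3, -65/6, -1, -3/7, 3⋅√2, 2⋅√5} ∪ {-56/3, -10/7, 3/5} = {-56/3} ∪ [-65/6, 2⋅√5]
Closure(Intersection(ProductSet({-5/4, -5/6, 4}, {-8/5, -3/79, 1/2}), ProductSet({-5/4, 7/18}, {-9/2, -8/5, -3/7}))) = ProductSet({-5/4}, {-8/5})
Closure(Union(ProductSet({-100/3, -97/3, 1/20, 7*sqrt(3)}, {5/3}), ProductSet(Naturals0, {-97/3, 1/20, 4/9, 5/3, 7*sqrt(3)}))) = Union(ProductSet({-100/3, -97/3, 1/20, 7*sqrt(3)}, {5/3}), ProductSet(Naturals0, {-97/3, 1/20, 4/9, 5/3, 7*sqrt(3)}))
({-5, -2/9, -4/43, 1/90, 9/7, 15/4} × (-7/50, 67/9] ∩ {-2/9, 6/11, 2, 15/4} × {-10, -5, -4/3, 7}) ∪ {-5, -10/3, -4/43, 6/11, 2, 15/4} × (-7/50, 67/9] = ({-2/9, 15/4} × {7}) ∪ ({-5, -10/3, -4/43, 6/11, 2, 15/4} × (-7/50, 67/9])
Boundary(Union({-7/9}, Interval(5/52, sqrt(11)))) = {-7/9, 5/52, sqrt(11)}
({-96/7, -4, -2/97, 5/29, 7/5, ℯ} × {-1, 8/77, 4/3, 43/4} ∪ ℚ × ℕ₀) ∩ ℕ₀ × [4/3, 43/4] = ℕ₀ × {2, 3, …, 10}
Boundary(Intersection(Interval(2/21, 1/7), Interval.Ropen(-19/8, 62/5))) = {2/21, 1/7}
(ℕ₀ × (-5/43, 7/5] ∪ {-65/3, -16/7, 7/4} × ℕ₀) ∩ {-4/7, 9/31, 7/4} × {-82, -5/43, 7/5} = ∅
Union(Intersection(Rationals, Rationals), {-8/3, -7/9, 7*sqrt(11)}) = Union({7*sqrt(11)}, Rationals)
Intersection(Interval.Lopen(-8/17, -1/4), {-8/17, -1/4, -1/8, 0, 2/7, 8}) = {-1/4}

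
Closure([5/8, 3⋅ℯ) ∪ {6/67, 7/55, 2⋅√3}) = {6/67, 7/55} ∪ [5/8, 3⋅ℯ]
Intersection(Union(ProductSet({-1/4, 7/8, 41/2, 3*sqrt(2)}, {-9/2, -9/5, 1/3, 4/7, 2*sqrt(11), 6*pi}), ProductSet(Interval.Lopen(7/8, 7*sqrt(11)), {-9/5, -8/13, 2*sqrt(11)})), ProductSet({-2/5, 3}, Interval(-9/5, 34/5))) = ProductSet({3}, {-9/5, -8/13, 2*sqrt(11)})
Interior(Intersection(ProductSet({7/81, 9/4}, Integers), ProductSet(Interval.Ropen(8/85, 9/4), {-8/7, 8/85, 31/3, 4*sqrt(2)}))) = EmptySet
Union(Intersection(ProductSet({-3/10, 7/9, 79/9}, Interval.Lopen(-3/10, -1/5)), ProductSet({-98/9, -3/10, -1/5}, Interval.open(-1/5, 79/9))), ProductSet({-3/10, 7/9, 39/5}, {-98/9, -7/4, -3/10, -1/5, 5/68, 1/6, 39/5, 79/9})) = ProductSet({-3/10, 7/9, 39/5}, {-98/9, -7/4, -3/10, -1/5, 5/68, 1/6, 39/5, 79/9})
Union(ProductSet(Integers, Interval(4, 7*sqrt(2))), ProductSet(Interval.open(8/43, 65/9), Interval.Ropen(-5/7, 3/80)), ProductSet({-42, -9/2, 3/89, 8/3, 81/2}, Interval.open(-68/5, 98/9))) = Union(ProductSet({-42, -9/2, 3/89, 8/3, 81/2}, Interval.open(-68/5, 98/9)), ProductSet(Integers, Interval(4, 7*sqrt(2))), ProductSet(Interval.open(8/43, 65/9), Interval.Ropen(-5/7, 3/80)))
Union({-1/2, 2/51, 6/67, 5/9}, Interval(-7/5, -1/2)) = Union({2/51, 6/67, 5/9}, Interval(-7/5, -1/2))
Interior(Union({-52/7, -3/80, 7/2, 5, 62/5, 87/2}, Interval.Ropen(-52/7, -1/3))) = Interval.open(-52/7, -1/3)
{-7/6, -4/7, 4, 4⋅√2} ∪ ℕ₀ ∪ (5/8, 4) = {-7/6, -4/7, 4⋅√2} ∪ ℕ₀ ∪ (5/8, 4]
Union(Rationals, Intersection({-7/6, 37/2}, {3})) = Rationals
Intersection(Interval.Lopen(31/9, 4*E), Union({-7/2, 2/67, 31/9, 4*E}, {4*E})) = {4*E}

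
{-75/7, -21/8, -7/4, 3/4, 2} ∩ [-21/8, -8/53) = {-21/8, -7/4}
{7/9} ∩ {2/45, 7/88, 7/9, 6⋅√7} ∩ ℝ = {7/9}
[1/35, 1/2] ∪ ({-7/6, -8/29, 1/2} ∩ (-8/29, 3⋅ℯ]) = [1/35, 1/2]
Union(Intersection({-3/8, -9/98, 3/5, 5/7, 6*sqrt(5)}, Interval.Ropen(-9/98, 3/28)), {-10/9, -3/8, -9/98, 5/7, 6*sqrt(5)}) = {-10/9, -3/8, -9/98, 5/7, 6*sqrt(5)}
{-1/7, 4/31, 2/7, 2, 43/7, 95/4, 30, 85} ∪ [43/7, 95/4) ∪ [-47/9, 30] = [-47/9, 30] ∪ {85}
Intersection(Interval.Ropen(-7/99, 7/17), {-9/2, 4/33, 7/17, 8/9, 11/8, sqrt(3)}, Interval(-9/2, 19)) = {4/33}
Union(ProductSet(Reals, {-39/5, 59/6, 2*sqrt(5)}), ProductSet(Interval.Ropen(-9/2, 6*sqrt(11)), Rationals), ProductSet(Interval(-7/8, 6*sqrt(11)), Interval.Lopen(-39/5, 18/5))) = Union(ProductSet(Interval.Ropen(-9/2, 6*sqrt(11)), Rationals), ProductSet(Interval(-7/8, 6*sqrt(11)), Interval.Lopen(-39/5, 18/5)), ProductSet(Reals, {-39/5, 59/6, 2*sqrt(5)}))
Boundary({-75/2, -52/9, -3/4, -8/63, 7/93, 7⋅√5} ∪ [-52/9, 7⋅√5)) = {-75/2, -52/9, 7⋅√5}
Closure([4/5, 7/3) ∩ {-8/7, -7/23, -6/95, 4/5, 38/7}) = {4/5}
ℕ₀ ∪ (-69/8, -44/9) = (-69/8, -44/9) ∪ ℕ₀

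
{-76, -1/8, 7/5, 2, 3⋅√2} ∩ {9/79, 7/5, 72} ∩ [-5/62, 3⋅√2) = {7/5}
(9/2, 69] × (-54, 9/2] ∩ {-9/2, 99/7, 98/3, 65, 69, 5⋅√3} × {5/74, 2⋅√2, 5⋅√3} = {99/7, 98/3, 65, 69, 5⋅√3} × {5/74, 2⋅√2}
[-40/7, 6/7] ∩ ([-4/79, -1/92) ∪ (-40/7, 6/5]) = (-40/7, 6/7]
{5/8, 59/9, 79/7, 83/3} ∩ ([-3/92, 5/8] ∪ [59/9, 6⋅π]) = {5/8, 59/9, 79/7}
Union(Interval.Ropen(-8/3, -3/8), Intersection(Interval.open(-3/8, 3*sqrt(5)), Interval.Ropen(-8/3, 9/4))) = Union(Interval.Ropen(-8/3, -3/8), Interval.open(-3/8, 9/4))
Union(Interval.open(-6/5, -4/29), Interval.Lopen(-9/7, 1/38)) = Interval.Lopen(-9/7, 1/38)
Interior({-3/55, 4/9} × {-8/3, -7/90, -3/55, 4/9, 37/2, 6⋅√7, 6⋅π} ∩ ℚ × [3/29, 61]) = ∅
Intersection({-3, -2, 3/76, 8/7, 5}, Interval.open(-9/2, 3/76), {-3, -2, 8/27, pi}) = {-3, -2}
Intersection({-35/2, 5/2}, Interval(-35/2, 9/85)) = {-35/2}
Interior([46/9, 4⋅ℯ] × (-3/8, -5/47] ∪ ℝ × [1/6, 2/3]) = (ℝ × (1/6, 2/3)) ∪ ((46/9, 4⋅ℯ) × (-3/8, -5/47))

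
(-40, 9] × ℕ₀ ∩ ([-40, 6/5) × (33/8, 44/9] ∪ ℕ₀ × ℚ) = {0, 1, …, 9} × ℕ₀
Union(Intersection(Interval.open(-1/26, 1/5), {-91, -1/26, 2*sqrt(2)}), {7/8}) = {7/8}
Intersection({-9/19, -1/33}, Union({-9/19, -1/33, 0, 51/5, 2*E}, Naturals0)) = {-9/19, -1/33}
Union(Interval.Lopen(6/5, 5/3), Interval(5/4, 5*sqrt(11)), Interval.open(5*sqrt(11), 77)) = Interval.open(6/5, 77)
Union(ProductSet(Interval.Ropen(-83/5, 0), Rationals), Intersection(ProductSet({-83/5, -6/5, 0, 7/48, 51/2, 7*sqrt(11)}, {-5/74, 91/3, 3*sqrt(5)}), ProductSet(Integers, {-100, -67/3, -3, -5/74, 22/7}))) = Union(ProductSet({0}, {-5/74}), ProductSet(Interval.Ropen(-83/5, 0), Rationals))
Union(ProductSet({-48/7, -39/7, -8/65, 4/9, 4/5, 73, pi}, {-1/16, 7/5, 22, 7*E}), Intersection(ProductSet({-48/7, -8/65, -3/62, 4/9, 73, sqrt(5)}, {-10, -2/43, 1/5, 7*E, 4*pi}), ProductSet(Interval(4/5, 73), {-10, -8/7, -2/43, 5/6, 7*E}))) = Union(ProductSet({73, sqrt(5)}, {-10, -2/43, 7*E}), ProductSet({-48/7, -39/7, -8/65, 4/9, 4/5, 73, pi}, {-1/16, 7/5, 22, 7*E}))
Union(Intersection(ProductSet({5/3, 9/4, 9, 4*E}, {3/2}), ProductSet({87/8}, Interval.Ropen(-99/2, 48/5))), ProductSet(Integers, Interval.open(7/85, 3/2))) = ProductSet(Integers, Interval.open(7/85, 3/2))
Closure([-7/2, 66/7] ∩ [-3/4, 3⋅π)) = [-3/4, 3⋅π]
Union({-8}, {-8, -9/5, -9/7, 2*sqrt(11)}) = {-8, -9/5, -9/7, 2*sqrt(11)}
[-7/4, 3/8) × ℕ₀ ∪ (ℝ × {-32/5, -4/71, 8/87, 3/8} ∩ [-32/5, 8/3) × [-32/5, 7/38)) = ([-7/4, 3/8) × ℕ₀) ∪ ([-32/5, 8/3) × {-32/5, -4/71, 8/87})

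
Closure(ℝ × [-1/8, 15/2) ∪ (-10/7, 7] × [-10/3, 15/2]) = (ℝ × [-1/8, 15/2]) ∪ ([-10/7, 7] × {-10/3, 15/2}) ∪ ((-10/7, 7] × [-10/3, 15/2]) ∪ ({-10/7, 7} × ([-10/3, -1/8] ∪ {15/2}))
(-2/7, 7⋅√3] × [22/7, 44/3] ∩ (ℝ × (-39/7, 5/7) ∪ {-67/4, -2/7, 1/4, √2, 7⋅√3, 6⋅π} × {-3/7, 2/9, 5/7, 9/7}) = ∅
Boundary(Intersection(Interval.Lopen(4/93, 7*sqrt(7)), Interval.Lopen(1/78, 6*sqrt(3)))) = {4/93, 6*sqrt(3)}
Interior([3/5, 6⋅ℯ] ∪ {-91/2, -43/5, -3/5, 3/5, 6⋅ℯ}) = (3/5, 6⋅ℯ)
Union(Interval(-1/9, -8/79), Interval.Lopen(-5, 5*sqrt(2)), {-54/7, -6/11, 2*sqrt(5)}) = Union({-54/7}, Interval.Lopen(-5, 5*sqrt(2)))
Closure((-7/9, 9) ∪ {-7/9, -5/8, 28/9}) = [-7/9, 9]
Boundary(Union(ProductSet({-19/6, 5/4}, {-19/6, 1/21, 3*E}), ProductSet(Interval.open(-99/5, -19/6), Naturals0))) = Union(ProductSet({-19/6, 5/4}, {-19/6, 1/21, 3*E}), ProductSet(Interval(-99/5, -19/6), Naturals0))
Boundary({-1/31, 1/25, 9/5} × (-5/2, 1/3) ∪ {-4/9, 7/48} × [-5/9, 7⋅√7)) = ({-1/31, 1/25, 9/5} × [-5/2, 1/3]) ∪ ({-4/9, 7/48} × [-5/9, 7⋅√7])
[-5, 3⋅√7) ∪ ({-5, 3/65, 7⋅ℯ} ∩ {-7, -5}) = [-5, 3⋅√7)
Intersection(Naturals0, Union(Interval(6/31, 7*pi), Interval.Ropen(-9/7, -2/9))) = Range(1, 22, 1)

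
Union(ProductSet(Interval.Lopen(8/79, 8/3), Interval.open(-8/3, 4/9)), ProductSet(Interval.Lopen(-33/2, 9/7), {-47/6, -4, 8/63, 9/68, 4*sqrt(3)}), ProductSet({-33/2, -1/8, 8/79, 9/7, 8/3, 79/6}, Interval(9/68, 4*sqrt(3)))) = Union(ProductSet({-33/2, -1/8, 8/79, 9/7, 8/3, 79/6}, Interval(9/68, 4*sqrt(3))), ProductSet(Interval.Lopen(-33/2, 9/7), {-47/6, -4, 8/63, 9/68, 4*sqrt(3)}), ProductSet(Interval.Lopen(8/79, 8/3), Interval.open(-8/3, 4/9)))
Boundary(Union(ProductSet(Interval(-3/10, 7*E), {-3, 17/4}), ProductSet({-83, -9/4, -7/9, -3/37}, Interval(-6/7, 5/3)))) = Union(ProductSet({-83, -9/4, -7/9, -3/37}, Interval(-6/7, 5/3)), ProductSet(Interval(-3/10, 7*E), {-3, 17/4}))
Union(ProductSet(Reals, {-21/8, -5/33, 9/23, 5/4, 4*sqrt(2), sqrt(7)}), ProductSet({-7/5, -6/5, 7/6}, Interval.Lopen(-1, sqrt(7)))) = Union(ProductSet({-7/5, -6/5, 7/6}, Interval.Lopen(-1, sqrt(7))), ProductSet(Reals, {-21/8, -5/33, 9/23, 5/4, 4*sqrt(2), sqrt(7)}))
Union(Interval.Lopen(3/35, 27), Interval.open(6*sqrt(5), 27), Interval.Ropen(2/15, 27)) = Interval.Lopen(3/35, 27)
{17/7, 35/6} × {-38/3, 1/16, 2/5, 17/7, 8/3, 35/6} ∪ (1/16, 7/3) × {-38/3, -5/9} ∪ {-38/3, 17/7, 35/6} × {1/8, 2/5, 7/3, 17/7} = ((1/16, 7/3) × {-38/3, -5/9}) ∪ ({-38/3, 17/7, 35/6} × {1/8, 2/5, 7/3, 17/7}) ∪ ({17/7, 35/6} × {-38/3, 1/16, 2/5, 17/7, 8/3, 35/6})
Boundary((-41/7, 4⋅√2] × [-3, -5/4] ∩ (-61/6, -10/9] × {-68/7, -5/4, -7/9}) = [-41/7, -10/9] × {-5/4}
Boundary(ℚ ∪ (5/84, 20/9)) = (-∞, 5/84] ∪ [20/9, ∞)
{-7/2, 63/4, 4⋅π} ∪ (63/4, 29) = {-7/2, 4⋅π} ∪ [63/4, 29)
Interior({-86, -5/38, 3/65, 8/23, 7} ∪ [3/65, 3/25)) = (3/65, 3/25)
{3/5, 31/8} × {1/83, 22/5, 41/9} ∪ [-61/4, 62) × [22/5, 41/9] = ({3/5, 31/8} × {1/83, 22/5, 41/9}) ∪ ([-61/4, 62) × [22/5, 41/9])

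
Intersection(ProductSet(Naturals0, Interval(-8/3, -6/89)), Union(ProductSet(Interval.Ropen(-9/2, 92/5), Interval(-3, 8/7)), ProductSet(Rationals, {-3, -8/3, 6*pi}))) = Union(ProductSet(Naturals0, {-8/3}), ProductSet(Range(0, 19, 1), Interval(-8/3, -6/89)))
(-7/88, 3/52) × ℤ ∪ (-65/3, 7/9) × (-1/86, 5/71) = ((-7/88, 3/52) × ℤ) ∪ ((-65/3, 7/9) × (-1/86, 5/71))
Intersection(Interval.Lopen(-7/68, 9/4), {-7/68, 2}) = {2}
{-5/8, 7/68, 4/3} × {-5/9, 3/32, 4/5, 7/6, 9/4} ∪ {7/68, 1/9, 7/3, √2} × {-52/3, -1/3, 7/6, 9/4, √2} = ({-5/8, 7/68, 4/3} × {-5/9, 3/32, 4/5, 7/6, 9/4}) ∪ ({7/68, 1/9, 7/3, √2} × {-52/3, -1/3, 7/6, 9/4, √2})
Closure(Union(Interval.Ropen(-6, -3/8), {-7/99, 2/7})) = Union({-7/99, 2/7}, Interval(-6, -3/8))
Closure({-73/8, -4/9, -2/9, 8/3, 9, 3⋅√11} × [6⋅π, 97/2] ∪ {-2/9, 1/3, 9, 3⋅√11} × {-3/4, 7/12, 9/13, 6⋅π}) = ({-2/9, 1/3, 9, 3⋅√11} × {-3/4, 7/12, 9/13, 6⋅π}) ∪ ({-73/8, -4/9, -2/9, 8/3, 9, 3⋅√11} × [6⋅π, 97/2])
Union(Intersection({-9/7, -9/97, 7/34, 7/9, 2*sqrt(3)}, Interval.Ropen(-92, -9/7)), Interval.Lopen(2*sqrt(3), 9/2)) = Interval.Lopen(2*sqrt(3), 9/2)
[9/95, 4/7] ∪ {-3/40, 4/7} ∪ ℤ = ℤ ∪ {-3/40} ∪ [9/95, 4/7]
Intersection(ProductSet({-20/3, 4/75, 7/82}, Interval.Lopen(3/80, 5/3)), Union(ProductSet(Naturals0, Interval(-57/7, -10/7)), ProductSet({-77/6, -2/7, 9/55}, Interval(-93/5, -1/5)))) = EmptySet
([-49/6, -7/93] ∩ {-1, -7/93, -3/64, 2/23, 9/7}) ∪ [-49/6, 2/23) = [-49/6, 2/23)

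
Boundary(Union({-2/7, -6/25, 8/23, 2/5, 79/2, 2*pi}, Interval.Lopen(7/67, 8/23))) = {-2/7, -6/25, 7/67, 8/23, 2/5, 79/2, 2*pi}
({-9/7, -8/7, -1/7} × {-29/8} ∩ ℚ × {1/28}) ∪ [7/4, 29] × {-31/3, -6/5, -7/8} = [7/4, 29] × {-31/3, -6/5, -7/8}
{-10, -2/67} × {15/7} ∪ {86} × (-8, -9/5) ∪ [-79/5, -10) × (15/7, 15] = ({-10, -2/67} × {15/7}) ∪ ({86} × (-8, -9/5)) ∪ ([-79/5, -10) × (15/7, 15])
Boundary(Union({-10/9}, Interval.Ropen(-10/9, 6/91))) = {-10/9, 6/91}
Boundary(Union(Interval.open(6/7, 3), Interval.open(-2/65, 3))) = {-2/65, 3}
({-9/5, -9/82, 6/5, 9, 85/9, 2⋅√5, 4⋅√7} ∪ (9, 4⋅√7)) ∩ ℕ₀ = {9, 10}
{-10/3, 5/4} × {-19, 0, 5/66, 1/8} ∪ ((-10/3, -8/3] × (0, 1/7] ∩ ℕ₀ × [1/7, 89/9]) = {-10/3, 5/4} × {-19, 0, 5/66, 1/8}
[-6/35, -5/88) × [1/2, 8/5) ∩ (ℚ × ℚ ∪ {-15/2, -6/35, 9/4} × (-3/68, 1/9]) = (ℚ ∩ [-6/35, -5/88)) × (ℚ ∩ [1/2, 8/5))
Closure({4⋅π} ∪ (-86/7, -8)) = [-86/7, -8] ∪ {4⋅π}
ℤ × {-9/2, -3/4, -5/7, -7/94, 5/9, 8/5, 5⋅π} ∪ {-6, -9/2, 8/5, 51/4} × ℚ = ({-6, -9/2, 8/5, 51/4} × ℚ) ∪ (ℤ × {-9/2, -3/4, -5/7, -7/94, 5/9, 8/5, 5⋅π})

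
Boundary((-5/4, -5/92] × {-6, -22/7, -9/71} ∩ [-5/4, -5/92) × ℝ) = [-5/4, -5/92] × {-6, -22/7, -9/71}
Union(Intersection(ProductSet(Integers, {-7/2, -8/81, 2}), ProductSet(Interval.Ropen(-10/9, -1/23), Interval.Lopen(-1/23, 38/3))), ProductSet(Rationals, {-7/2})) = Union(ProductSet(Range(-1, 0, 1), {2}), ProductSet(Rationals, {-7/2}))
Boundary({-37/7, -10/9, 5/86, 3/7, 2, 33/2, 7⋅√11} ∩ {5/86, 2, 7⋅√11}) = {5/86, 2, 7⋅√11}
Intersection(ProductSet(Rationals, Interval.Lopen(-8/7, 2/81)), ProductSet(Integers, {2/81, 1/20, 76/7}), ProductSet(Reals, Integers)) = EmptySet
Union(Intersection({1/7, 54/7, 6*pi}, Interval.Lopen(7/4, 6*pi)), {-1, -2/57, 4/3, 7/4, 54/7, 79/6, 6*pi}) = {-1, -2/57, 4/3, 7/4, 54/7, 79/6, 6*pi}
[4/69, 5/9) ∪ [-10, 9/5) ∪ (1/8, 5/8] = [-10, 9/5)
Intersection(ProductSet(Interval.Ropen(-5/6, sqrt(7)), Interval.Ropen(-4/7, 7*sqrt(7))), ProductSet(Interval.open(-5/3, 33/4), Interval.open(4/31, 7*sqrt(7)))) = ProductSet(Interval.Ropen(-5/6, sqrt(7)), Interval.open(4/31, 7*sqrt(7)))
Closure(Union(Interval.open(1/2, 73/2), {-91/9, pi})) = Union({-91/9}, Interval(1/2, 73/2))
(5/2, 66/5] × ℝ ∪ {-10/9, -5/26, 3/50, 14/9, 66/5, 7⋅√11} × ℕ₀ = ((5/2, 66/5] × ℝ) ∪ ({-10/9, -5/26, 3/50, 14/9, 66/5, 7⋅√11} × ℕ₀)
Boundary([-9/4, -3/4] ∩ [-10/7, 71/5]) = {-10/7, -3/4}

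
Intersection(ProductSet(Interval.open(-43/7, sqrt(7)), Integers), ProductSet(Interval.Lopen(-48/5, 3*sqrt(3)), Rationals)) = ProductSet(Interval.open(-43/7, sqrt(7)), Integers)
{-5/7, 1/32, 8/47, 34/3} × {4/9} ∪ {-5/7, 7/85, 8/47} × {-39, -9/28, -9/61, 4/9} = ({-5/7, 1/32, 8/47, 34/3} × {4/9}) ∪ ({-5/7, 7/85, 8/47} × {-39, -9/28, -9/61, 4/9})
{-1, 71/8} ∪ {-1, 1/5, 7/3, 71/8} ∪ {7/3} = {-1, 1/5, 7/3, 71/8}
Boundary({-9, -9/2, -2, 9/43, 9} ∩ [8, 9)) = ∅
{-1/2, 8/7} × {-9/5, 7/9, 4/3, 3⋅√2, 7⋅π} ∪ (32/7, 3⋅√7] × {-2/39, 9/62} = ((32/7, 3⋅√7] × {-2/39, 9/62}) ∪ ({-1/2, 8/7} × {-9/5, 7/9, 4/3, 3⋅√2, 7⋅π})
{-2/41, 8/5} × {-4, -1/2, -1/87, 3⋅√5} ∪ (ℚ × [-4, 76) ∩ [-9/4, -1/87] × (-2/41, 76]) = ({-2/41, 8/5} × {-4, -1/2, -1/87, 3⋅√5}) ∪ ((ℚ ∩ [-9/4, -1/87]) × (-2/41, 76))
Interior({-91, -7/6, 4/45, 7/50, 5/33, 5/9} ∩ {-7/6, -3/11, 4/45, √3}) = ∅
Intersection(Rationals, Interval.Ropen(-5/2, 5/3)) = Intersection(Interval.Ropen(-5/2, 5/3), Rationals)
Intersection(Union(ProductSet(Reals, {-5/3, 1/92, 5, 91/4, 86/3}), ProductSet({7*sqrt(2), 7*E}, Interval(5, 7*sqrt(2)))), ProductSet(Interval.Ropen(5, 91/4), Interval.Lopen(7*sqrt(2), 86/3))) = ProductSet(Interval.Ropen(5, 91/4), {91/4, 86/3})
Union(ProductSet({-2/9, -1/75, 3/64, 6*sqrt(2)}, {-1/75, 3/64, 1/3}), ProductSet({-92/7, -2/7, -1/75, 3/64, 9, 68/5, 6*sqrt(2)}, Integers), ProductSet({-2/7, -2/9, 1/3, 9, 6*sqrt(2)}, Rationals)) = Union(ProductSet({-2/9, -1/75, 3/64, 6*sqrt(2)}, {-1/75, 3/64, 1/3}), ProductSet({-2/7, -2/9, 1/3, 9, 6*sqrt(2)}, Rationals), ProductSet({-92/7, -2/7, -1/75, 3/64, 9, 68/5, 6*sqrt(2)}, Integers))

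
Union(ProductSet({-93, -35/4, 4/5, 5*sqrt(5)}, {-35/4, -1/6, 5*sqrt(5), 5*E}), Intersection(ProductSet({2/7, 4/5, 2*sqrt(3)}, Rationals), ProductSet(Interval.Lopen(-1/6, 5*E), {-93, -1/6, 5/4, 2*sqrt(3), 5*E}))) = Union(ProductSet({2/7, 4/5, 2*sqrt(3)}, {-93, -1/6, 5/4}), ProductSet({-93, -35/4, 4/5, 5*sqrt(5)}, {-35/4, -1/6, 5*sqrt(5), 5*E}))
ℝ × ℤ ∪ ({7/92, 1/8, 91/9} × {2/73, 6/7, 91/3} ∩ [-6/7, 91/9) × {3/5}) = ℝ × ℤ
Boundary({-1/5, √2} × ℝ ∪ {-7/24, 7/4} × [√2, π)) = ({-1/5, √2} × ℝ) ∪ ({-7/24, 7/4} × [√2, π])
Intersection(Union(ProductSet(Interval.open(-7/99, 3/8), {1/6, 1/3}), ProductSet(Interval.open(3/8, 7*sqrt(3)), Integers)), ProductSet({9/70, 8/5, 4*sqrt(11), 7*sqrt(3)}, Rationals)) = Union(ProductSet({9/70}, {1/6, 1/3}), ProductSet({8/5}, Integers))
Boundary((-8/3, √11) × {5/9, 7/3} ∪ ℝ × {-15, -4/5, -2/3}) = (ℝ × {-15, -4/5, -2/3}) ∪ ([-8/3, √11] × {5/9, 7/3})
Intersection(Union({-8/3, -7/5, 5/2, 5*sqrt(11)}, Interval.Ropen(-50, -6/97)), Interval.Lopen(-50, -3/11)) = Interval.Lopen(-50, -3/11)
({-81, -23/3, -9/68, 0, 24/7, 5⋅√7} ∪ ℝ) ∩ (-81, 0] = (-81, 0]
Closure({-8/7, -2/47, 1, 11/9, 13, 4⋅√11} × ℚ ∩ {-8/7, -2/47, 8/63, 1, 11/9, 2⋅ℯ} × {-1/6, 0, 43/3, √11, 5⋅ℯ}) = {-8/7, -2/47, 1, 11/9} × {-1/6, 0, 43/3}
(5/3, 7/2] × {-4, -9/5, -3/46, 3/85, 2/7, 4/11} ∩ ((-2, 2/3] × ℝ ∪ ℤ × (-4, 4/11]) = {2, 3} × {-9/5, -3/46, 3/85, 2/7, 4/11}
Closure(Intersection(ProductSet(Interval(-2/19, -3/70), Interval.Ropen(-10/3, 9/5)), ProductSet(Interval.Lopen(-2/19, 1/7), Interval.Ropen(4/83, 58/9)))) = Union(ProductSet({-2/19, -3/70}, Interval(4/83, 9/5)), ProductSet(Interval(-2/19, -3/70), {4/83, 9/5}), ProductSet(Interval.Lopen(-2/19, -3/70), Interval.Ropen(4/83, 9/5)))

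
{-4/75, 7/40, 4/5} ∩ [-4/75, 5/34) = {-4/75}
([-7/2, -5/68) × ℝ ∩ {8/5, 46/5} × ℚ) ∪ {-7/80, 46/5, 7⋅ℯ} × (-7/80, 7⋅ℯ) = {-7/80, 46/5, 7⋅ℯ} × (-7/80, 7⋅ℯ)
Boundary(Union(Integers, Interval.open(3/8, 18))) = Union(Complement(Integers, Interval.open(3/8, 18)), {3/8})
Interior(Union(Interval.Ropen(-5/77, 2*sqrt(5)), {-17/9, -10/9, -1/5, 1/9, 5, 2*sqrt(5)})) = Interval.open(-5/77, 2*sqrt(5))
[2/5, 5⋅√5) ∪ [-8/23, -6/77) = [-8/23, -6/77) ∪ [2/5, 5⋅√5)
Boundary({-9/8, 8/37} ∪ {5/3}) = {-9/8, 8/37, 5/3}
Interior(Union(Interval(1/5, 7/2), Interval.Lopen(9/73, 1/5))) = Interval.open(9/73, 7/2)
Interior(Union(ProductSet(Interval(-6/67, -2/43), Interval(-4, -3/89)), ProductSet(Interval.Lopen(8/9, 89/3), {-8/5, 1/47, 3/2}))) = ProductSet(Interval.open(-6/67, -2/43), Interval.open(-4, -3/89))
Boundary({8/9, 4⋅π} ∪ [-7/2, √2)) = {-7/2, √2, 4⋅π}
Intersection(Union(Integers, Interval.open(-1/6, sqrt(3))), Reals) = Union(Integers, Interval.open(-1/6, sqrt(3)))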